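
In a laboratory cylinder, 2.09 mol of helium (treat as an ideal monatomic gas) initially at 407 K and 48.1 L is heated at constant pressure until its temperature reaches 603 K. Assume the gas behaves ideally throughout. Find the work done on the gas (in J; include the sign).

P₁ = nRT₁/V₁ = 2.09×8.314×407/48.1 = 147 kPa.
Isobaric: P stays 147 kPa; V/T = const ⇒ T₂ = 603 K, V₂ = 71.3 L.
W = PΔV = 147×(71.3−48.1) kPa·L = 3410 J.
Work done on the gas = −W_by = -3410 J.

-3410 J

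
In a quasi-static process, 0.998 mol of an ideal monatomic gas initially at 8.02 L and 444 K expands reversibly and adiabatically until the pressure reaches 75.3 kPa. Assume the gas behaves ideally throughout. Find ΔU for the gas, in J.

P₁ = nRT₁/V₁ = 0.998×8.314×444/8.02 = 459 kPa.
Adiabatic: T₂/T₁ = (P₂/P₁)^((γ−1)/γ) ⇒ T₂ = 444×(0.164)^0.400 = 215 K; V₂ = 23.7 L.
For an ideal gas ΔU = nCvΔT with Cv = (3/2)R = 12.5 J/(mol·K).
ΔU = 0.998×12.5×(215−444) = -2850 J.

-2850 J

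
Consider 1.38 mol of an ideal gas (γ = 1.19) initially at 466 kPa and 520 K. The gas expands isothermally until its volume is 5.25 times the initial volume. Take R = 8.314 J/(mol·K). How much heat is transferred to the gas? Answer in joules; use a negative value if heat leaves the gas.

9890 J

V₁ = nRT₁/P₁ = 1.38×8.314×520/466 = 12.8 L.
Isothermal: T stays 520 K; PV = const ⇒ V₂ = 67.2 L, P₂ = 88.8 kPa.
ΔU = 0 (ideal gas, T constant).
W = nRT ln(V₂/V₁) = 1.38×8.314×520×ln(5.25) = 9890 J.
Q = ΔU + W = 9890 J.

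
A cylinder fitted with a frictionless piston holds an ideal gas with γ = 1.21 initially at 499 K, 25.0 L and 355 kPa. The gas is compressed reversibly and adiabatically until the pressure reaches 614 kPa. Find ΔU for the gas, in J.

4220 J

n = P₁V₁/(RT₁) = 355×25.0/(8.314×499) = 2.14 mol.
Adiabatic: T₂/T₁ = (P₂/P₁)^((γ−1)/γ) ⇒ T₂ = 499×(1.73)^0.174 = 549 K; V₂ = 15.9 L.
For an ideal gas ΔU = nCvΔT with Cv = R/(γ−1) = 39.6 J/(mol·K).
ΔU = 2.14×39.6×(549−499) = 4220 J.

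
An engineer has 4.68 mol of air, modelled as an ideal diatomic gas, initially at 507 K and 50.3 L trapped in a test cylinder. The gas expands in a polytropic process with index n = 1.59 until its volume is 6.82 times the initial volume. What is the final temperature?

P₁ = nRT₁/V₁ = 4.68×8.314×507/50.3 = 392 kPa.
Polytropic n=1.59: T₂ = T₁(V₁/V₂)^(n−1) = 507×(0.147)^0.59 = 163 K; P₂ = P₁(V₁/V₂)^n = 18.5 kPa.

163 K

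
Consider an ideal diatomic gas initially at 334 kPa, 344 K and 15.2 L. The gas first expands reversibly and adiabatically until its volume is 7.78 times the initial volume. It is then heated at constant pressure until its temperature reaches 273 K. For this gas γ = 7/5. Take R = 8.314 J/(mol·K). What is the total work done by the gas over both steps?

8900 J

n = P₁V₁/(RT₁) = 334×15.2/(8.314×344) = 1.78 mol.
Step 1 — Adiabatic: TV^(γ−1) = const ⇒ T₂ = 344×(0.129)^0.400 = 151 K; PV^γ = const ⇒ P₂ = 18.9 kPa.
ΔU = nCvΔT = 1.78×20.8×(151−344) = -7110 J.
Q = 0 for an adiabatic process, so W = −ΔU = 7110 J.
State after step 1: P = 18.9 kPa, V = 118 L, T = 151 K.
Step 2 — Isobaric: P stays 18.9 kPa; V/T = const ⇒ T₂ = 273 K, V₂ = 213 L.
W = PΔV = 18.9×(213−118) kPa·L = 1790 J.
ΔU = nCvΔT = 1.78×20.8×(273−151) = 4490 J.
Q = ΔU + W = nCpΔT = 6280 J.
Net over both steps: W = 8900 J, Q = 6280 J, ΔU = -2620 J.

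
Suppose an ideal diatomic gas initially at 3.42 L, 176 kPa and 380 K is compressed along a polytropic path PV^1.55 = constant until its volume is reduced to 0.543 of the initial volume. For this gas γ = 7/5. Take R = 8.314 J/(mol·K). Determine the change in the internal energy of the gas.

601 J

n = P₁V₁/(RT₁) = 176×3.42/(8.314×380) = 0.191 mol.
Polytropic n=1.55: T₂ = T₁(V₁/V₂)^(n−1) = 380×(1.84)^0.55 = 532 K; P₂ = P₁(V₁/V₂)^n = 453 kPa.
For an ideal gas ΔU = nCvΔT with Cv = (5/2)R = 20.8 J/(mol·K).
ΔU = 0.191×20.8×(532−380) = 601 J.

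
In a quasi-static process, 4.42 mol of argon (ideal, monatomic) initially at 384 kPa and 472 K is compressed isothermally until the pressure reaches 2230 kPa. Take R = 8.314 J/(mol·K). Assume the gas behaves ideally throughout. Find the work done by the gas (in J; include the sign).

-30500 J

V₁ = nRT₁/P₁ = 4.42×8.314×472/384 = 45.2 L.
Isothermal: T stays 472 K; PV = const ⇒ V₂ = 7.78 L, P₂ = 2230 kPa.
W = nRT ln(V₂/V₁) = 4.42×8.314×472×ln(0.172) = -30500 J.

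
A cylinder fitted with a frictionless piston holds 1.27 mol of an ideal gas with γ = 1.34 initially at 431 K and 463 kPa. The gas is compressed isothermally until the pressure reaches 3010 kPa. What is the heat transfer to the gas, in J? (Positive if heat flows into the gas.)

V₁ = nRT₁/P₁ = 1.27×8.314×431/463 = 9.83 L.
Isothermal: T stays 431 K; PV = const ⇒ V₂ = 1.51 L, P₂ = 3010 kPa.
ΔU = 0 (ideal gas, T constant).
W = nRT ln(V₂/V₁) = 1.27×8.314×431×ln(0.154) = -8520 J.
Q = ΔU + W = -8520 J.

-8520 J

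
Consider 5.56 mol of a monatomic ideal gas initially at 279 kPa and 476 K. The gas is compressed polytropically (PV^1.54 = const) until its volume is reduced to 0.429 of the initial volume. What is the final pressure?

1030 kPa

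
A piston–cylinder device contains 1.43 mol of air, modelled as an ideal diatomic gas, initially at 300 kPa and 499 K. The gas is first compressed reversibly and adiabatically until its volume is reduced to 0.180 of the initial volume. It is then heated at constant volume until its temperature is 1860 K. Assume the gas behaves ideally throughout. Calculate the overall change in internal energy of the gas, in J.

40500 J

V₁ = nRT₁/P₁ = 1.43×8.314×499/300 = 19.8 L.
Step 1 — Adiabatic: TV^(γ−1) = const ⇒ T₂ = 499×(5.56)^0.400 = 991 K; PV^γ = const ⇒ P₂ = 3310 kPa.
ΔU = nCvΔT = 1.43×20.8×(991−499) = 14600 J.
Q = 0 for an adiabatic process, so W = −ΔU = -14600 J.
State after step 1: P = 3310 kPa, V = 3.56 L, T = 991 K.
Step 2 — Isochoric: V stays 3.56 L; P/T = const ⇒ T₂ = 1860 K, P₂ = 6210 kPa.
W = 0 (no volume change).
ΔU = nCvΔT = 1.43×20.8×(1860−991) = 25800 J.
Q = ΔU = 25800 J.
Net over both steps: W = -14600 J, Q = 25800 J, ΔU = 40500 J.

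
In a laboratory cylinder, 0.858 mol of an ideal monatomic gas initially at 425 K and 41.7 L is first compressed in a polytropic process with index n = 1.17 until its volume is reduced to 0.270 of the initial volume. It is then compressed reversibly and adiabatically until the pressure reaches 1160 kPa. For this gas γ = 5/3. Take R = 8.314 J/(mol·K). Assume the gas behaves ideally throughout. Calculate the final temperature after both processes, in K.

P₁ = nRT₁/V₁ = 0.858×8.314×425/41.7 = 72.7 kPa.
Step 1 — Polytropic n=1.17: T₂ = T₁(V₁/V₂)^(n−1) = 425×(3.70)^0.17 = 531 K; P₂ = P₁(V₁/V₂)^n = 336 kPa.
W = (P₁V₁−P₂V₂)/(n−1) = (72.7×41.7−336×11.3)/0.17 = -4450 J.
ΔU = nCvΔT = 0.858×12.5×(531−425) = 1130 J.
Q = ΔU + W = -3310 J.
State after step 1: P = 336 kPa, V = 11.3 L, T = 531 K.
Step 2 — Adiabatic: T₂/T₁ = (P₂/P₁)^((γ−1)/γ) ⇒ T₂ = 531×(3.45)^0.400 = 871 K; V₂ = 5.36 L.
ΔU = nCvΔT = 0.858×12.5×(871−531) = 3640 J.
Q = 0 for an adiabatic process, so W = −ΔU = -3640 J.
Net over both steps: W = -8090 J, Q = -3310 J, ΔU = 4770 J.

871 K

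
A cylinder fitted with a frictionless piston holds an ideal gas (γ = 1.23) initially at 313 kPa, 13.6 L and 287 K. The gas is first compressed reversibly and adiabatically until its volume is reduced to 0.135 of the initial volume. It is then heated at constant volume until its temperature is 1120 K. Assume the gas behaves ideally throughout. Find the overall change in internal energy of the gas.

n = P₁V₁/(RT₁) = 313×13.6/(8.314×287) = 1.78 mol.
Step 1 — Adiabatic: TV^(γ−1) = const ⇒ T₂ = 287×(7.41)^0.230 = 455 K; PV^γ = const ⇒ P₂ = 3670 kPa.
ΔU = nCvΔT = 1.78×36.1×(455−287) = 10800 J.
Q = 0 for an adiabatic process, so W = −ΔU = -10800 J.
State after step 1: P = 3670 kPa, V = 1.84 L, T = 455 K.
Step 2 — Isochoric: V stays 1.84 L; P/T = const ⇒ T₂ = 1120 K, P₂ = 9050 kPa.
W = 0 (no volume change).
ΔU = nCvΔT = 1.78×36.1×(1120−455) = 42900 J.
Q = ΔU = 42900 J.
Net over both steps: W = -10800 J, Q = 42900 J, ΔU = 53700 J.

53700 J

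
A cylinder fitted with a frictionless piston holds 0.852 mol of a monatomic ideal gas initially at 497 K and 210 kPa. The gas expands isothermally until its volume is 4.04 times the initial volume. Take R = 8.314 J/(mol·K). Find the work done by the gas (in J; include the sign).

V₁ = nRT₁/P₁ = 0.852×8.314×497/210 = 16.8 L.
Isothermal: T stays 497 K; PV = const ⇒ V₂ = 67.7 L, P₂ = 52.0 kPa.
W = nRT ln(V₂/V₁) = 0.852×8.314×497×ln(4.04) = 4920 J.

4920 J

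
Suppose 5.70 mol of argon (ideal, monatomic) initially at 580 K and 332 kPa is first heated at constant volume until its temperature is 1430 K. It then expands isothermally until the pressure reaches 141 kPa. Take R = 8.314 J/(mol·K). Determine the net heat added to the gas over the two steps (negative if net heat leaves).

180000 J

V₁ = nRT₁/P₁ = 5.70×8.314×580/332 = 82.8 L.
Step 1 — Isochoric: V stays 82.8 L; P/T = const ⇒ T₂ = 1430 K, P₂ = 819 kPa.
W = 0 (no volume change).
ΔU = nCvΔT = 5.70×12.5×(1430−580) = 60400 J.
Q = ΔU = 60400 J.
State after step 1: P = 819 kPa, V = 82.8 L, T = 1430 K.
Step 2 — Isothermal: T stays 1430 K; PV = const ⇒ V₂ = 481 L, P₂ = 141 kPa.
ΔU = 0 (ideal gas, T constant).
W = nRT ln(V₂/V₁) = 5.70×8.314×1430×ln(5.81) = 119000 J.
Q = ΔU + W = 119000 J.
Net over both steps: W = 119000 J, Q = 180000 J, ΔU = 60400 J.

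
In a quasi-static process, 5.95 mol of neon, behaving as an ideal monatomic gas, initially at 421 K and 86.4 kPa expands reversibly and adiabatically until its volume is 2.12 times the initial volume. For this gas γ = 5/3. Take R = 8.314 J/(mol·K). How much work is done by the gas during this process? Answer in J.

12300 J

V₁ = nRT₁/P₁ = 5.95×8.314×421/86.4 = 241 L.
Adiabatic: TV^(γ−1) = const ⇒ T₂ = 421×(0.472)^0.667 = 255 K; PV^γ = const ⇒ P₂ = 24.7 kPa.
ΔU = nCvΔT = 5.95×12.5×(255−421) = -12300 J.
Q = 0 for an adiabatic process, so W = −ΔU = 12300 J.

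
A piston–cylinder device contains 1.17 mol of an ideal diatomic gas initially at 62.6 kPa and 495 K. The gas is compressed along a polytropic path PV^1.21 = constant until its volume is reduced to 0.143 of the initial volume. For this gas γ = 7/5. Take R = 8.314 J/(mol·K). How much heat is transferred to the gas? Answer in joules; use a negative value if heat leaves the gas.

V₁ = nRT₁/P₁ = 1.17×8.314×495/62.6 = 76.9 L.
Polytropic n=1.21: T₂ = T₁(V₁/V₂)^(n−1) = 495×(6.99)^0.21 = 745 K; P₂ = P₁(V₁/V₂)^n = 659 kPa.
W = (P₁V₁−P₂V₂)/(n−1) = (62.6×76.9−659×11.0)/0.21 = -11600 J.
ΔU = nCvΔT = 1.17×20.8×(745−495) = 6070 J.
Q = ΔU + W = -5490 J.

-5490 J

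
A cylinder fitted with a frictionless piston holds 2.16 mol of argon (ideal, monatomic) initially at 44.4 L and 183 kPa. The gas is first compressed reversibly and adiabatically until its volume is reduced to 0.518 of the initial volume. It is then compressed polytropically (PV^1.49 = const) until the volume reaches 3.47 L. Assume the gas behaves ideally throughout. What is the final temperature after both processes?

T₁ = P₁V₁/(nR) = 183×44.4/(2.16×8.314) = 452 K.
Step 1 — Adiabatic: TV^(γ−1) = const ⇒ T₂ = 452×(1.93)^0.667 = 701 K; PV^γ = const ⇒ P₂ = 548 kPa.
ΔU = nCvΔT = 2.16×12.5×(701−452) = 6710 J.
Q = 0 for an adiabatic process, so W = −ΔU = -6710 J.
State after step 1: P = 548 kPa, V = 23.0 L, T = 701 K.
Step 2 — Polytropic n=1.49: T₂ = T₁(V₁/V₂)^(n−1) = 701×(6.63)^0.49 = 1770 K; P₂ = P₁(V₁/V₂)^n = 9170 kPa.
W = (P₁V₁−P₂V₂)/(n−1) = (548×23.0−9170×3.47)/0.49 = -39200 J.
ΔU = nCvΔT = 2.16×12.5×(1770−701) = 28800 J.
Q = ΔU + W = -10400 J.
Net over both steps: W = -45900 J, Q = -10400 J, ΔU = 35500 J.

1770 K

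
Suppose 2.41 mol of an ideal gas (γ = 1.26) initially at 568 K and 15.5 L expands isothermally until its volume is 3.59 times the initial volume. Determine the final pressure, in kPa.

P₁ = nRT₁/V₁ = 2.41×8.314×568/15.5 = 734 kPa.
Isothermal: T stays 568 K; PV = const ⇒ V₂ = 55.6 L, P₂ = 205 kPa.

205 kPa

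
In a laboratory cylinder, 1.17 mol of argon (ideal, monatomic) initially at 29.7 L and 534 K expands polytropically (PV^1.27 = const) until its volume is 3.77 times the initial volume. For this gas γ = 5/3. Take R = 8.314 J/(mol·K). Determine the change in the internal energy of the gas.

P₁ = nRT₁/V₁ = 1.17×8.314×534/29.7 = 175 kPa.
Polytropic n=1.27: T₂ = T₁(V₁/V₂)^(n−1) = 534×(0.265)^0.27 = 373 K; P₂ = P₁(V₁/V₂)^n = 32.4 kPa.
For an ideal gas ΔU = nCvΔT with Cv = (3/2)R = 12.5 J/(mol·K).
ΔU = 1.17×12.5×(373−534) = -2350 J.

-2350 J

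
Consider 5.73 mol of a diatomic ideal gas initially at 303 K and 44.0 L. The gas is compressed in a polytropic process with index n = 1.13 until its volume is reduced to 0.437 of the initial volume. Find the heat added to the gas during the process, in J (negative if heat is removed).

-8520 J

P₁ = nRT₁/V₁ = 5.73×8.314×303/44.0 = 328 kPa.
Polytropic n=1.13: T₂ = T₁(V₁/V₂)^(n−1) = 303×(2.29)^0.13 = 337 K; P₂ = P₁(V₁/V₂)^n = 836 kPa.
W = (P₁V₁−P₂V₂)/(n−1) = (328×44.0−836×19.2)/0.13 = -12600 J.
ΔU = nCvΔT = 5.73×20.8×(337−303) = 4100 J.
Q = ΔU + W = -8520 J.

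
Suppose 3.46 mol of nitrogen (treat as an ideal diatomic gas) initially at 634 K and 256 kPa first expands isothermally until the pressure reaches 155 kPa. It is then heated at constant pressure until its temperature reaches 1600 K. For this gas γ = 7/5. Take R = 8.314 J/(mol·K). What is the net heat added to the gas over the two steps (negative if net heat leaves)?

106000 J

V₁ = nRT₁/P₁ = 3.46×8.314×634/256 = 71.2 L.
Step 1 — Isothermal: T stays 634 K; PV = const ⇒ V₂ = 118 L, P₂ = 155 kPa.
ΔU = 0 (ideal gas, T constant).
W = nRT ln(V₂/V₁) = 3.46×8.314×634×ln(1.65) = 9150 J.
Q = ΔU + W = 9150 J.
State after step 1: P = 155 kPa, V = 118 L, T = 634 K.
Step 2 — Isobaric: P stays 155 kPa; V/T = const ⇒ T₂ = 1600 K, V₂ = 297 L.
W = PΔV = 155×(297−118) kPa·L = 27800 J.
ΔU = nCvΔT = 3.46×20.8×(1600−634) = 69500 J.
Q = ΔU + W = nCpΔT = 97300 J.
Net over both steps: W = 36900 J, Q = 106000 J, ΔU = 69500 J.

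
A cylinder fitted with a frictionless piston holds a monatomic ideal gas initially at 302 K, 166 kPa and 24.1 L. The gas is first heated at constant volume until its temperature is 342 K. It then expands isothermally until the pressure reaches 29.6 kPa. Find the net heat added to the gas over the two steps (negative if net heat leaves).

9170 J

n = P₁V₁/(RT₁) = 166×24.1/(8.314×302) = 1.59 mol.
Step 1 — Isochoric: V stays 24.1 L; P/T = const ⇒ T₂ = 342 K, P₂ = 188 kPa.
W = 0 (no volume change).
ΔU = nCvΔT = 1.59×12.5×(342−302) = 795 J.
Q = ΔU = 795 J.
State after step 1: P = 188 kPa, V = 24.1 L, T = 342 K.
Step 2 — Isothermal: T stays 342 K; PV = const ⇒ V₂ = 153 L, P₂ = 29.6 kPa.
ΔU = 0 (ideal gas, T constant).
W = nRT ln(V₂/V₁) = 1.59×8.314×342×ln(6.35) = 8380 J.
Q = ΔU + W = 8380 J.
Net over both steps: W = 8380 J, Q = 9170 J, ΔU = 795 J.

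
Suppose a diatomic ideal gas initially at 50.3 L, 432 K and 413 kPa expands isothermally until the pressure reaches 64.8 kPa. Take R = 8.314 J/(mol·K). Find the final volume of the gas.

Isothermal: T stays 432 K; PV = const ⇒ V₂ = 321 L, P₂ = 64.8 kPa.

321 L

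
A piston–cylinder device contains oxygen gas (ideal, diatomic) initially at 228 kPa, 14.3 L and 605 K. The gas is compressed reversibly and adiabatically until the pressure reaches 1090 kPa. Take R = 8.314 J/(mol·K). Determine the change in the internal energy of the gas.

n = P₁V₁/(RT₁) = 228×14.3/(8.314×605) = 0.648 mol.
Adiabatic: T₂/T₁ = (P₂/P₁)^((γ−1)/γ) ⇒ T₂ = 605×(4.78)^0.286 = 946 K; V₂ = 4.68 L.
For an ideal gas ΔU = nCvΔT with Cv = (5/2)R = 20.8 J/(mol·K).
ΔU = 0.648×20.8×(946−605) = 4590 J.

4590 J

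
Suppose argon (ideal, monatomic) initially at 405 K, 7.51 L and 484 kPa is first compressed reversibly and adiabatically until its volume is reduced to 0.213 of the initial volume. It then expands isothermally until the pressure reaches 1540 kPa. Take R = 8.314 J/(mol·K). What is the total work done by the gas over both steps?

n = P₁V₁/(RT₁) = 484×7.51/(8.314×405) = 1.08 mol.
Step 1 — Adiabatic: TV^(γ−1) = const ⇒ T₂ = 405×(4.69)^0.667 = 1140 K; PV^γ = const ⇒ P₂ = 6370 kPa.
ΔU = nCvΔT = 1.08×12.5×(1140−405) = 9830 J.
Q = 0 for an adiabatic process, so W = −ΔU = -9830 J.
State after step 1: P = 6370 kPa, V = 1.60 L, T = 1140 K.
Step 2 — Isothermal: T stays 1140 K; PV = const ⇒ V₂ = 6.62 L, P₂ = 1540 kPa.
ΔU = 0 (ideal gas, T constant).
W = nRT ln(V₂/V₁) = 1.08×8.314×1140×ln(4.14) = 14500 J.
Q = ΔU + W = 14500 J.
Net over both steps: W = 4640 J, Q = 14500 J, ΔU = 9830 J.

4640 J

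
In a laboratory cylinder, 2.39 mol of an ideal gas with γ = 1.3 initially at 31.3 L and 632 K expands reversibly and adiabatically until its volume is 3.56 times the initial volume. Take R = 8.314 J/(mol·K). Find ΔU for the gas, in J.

P₁ = nRT₁/V₁ = 2.39×8.314×632/31.3 = 401 kPa.
Adiabatic: TV^(γ−1) = const ⇒ T₂ = 632×(0.281)^0.300 = 432 K; PV^γ = const ⇒ P₂ = 77.0 kPa.
For an ideal gas ΔU = nCvΔT with Cv = R/(γ−1) = 27.7 J/(mol·K).
ΔU = 2.39×27.7×(432−632) = -13300 J.

-13300 J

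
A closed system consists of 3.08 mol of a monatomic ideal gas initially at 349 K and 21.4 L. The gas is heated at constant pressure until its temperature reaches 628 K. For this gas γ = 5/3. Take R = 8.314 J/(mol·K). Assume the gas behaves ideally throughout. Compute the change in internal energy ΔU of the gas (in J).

P₁ = nRT₁/V₁ = 3.08×8.314×349/21.4 = 418 kPa.
Isobaric: P stays 418 kPa; V/T = const ⇒ T₂ = 628 K, V₂ = 38.5 L.
For an ideal gas ΔU = nCvΔT with Cv = (3/2)R = 12.5 J/(mol·K).
ΔU = 3.08×12.5×(628−349) = 10700 J.

10700 J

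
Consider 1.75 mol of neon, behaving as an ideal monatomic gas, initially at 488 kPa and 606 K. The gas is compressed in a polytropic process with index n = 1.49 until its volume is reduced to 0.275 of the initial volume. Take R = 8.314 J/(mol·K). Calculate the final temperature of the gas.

1140 K

V₁ = nRT₁/P₁ = 1.75×8.314×606/488 = 18.1 L.
Polytropic n=1.49: T₂ = T₁(V₁/V₂)^(n−1) = 606×(3.64)^0.49 = 1140 K; P₂ = P₁(V₁/V₂)^n = 3340 kPa.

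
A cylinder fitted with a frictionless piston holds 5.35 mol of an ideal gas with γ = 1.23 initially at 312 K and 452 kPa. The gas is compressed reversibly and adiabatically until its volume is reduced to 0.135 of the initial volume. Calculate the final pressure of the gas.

V₁ = nRT₁/P₁ = 5.35×8.314×312/452 = 30.7 L.
Adiabatic: TV^(γ−1) = const ⇒ T₂ = 312×(7.41)^0.230 = 495 K; PV^γ = const ⇒ P₂ = 5310 kPa.

5310 kPa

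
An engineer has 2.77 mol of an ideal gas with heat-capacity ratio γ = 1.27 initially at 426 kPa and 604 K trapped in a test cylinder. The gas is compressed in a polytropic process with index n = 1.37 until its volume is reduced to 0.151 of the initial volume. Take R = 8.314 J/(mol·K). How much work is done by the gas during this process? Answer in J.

V₁ = nRT₁/P₁ = 2.77×8.314×604/426 = 32.7 L.
Polytropic n=1.37: T₂ = T₁(V₁/V₂)^(n−1) = 604×(6.62)^0.37 = 1220 K; P₂ = P₁(V₁/V₂)^n = 5680 kPa.
W = (P₁V₁−P₂V₂)/(n−1) = (426×32.7−5680×4.93)/0.37 = -38100 J.

-38100 J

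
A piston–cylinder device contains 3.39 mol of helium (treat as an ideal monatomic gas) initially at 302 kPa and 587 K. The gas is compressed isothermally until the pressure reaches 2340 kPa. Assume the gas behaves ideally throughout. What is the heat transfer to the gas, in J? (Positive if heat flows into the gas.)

V₁ = nRT₁/P₁ = 3.39×8.314×587/302 = 54.8 L.
Isothermal: T stays 587 K; PV = const ⇒ V₂ = 7.07 L, P₂ = 2340 kPa.
ΔU = 0 (ideal gas, T constant).
W = nRT ln(V₂/V₁) = 3.39×8.314×587×ln(0.129) = -33900 J.
Q = ΔU + W = -33900 J.

-33900 J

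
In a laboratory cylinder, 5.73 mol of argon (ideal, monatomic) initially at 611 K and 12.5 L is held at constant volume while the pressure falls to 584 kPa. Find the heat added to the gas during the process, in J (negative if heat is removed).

P₁ = nRT₁/V₁ = 5.73×8.314×611/12.5 = 2330 kPa.
Isochoric: V stays 12.5 L; P/T = const ⇒ T₂ = 153 K, P₂ = 584 kPa.
W = 0 (no volume change).
ΔU = nCvΔT = 5.73×12.5×(153−611) = -32700 J.
Q = ΔU = -32700 J.

-32700 J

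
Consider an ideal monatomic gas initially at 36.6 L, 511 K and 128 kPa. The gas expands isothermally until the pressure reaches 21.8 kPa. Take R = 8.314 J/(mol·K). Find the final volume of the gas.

215 L

Isothermal: T stays 511 K; PV = const ⇒ V₂ = 215 L, P₂ = 21.8 kPa.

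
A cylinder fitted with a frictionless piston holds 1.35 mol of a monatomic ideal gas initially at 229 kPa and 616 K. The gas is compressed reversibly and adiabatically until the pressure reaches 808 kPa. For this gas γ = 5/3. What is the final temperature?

1020 K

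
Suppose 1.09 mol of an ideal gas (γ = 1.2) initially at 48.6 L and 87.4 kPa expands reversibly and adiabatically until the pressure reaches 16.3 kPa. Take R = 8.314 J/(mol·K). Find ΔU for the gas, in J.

T₁ = P₁V₁/(nR) = 87.4×48.6/(1.09×8.314) = 469 K.
Adiabatic: T₂/T₁ = (P₂/P₁)^((γ−1)/γ) ⇒ T₂ = 469×(0.186)^0.167 = 354 K; V₂ = 197 L.
For an ideal gas ΔU = nCvΔT with Cv = R/(γ−1) = 41.6 J/(mol·K).
ΔU = 1.09×41.6×(354−469) = -5180 J.

-5180 J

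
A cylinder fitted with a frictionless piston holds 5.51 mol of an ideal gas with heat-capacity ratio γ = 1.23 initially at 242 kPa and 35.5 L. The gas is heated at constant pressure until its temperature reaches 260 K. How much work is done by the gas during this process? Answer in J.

T₁ = P₁V₁/(nR) = 242×35.5/(5.51×8.314) = 188 K.
Isobaric: P stays 242 kPa; V/T = const ⇒ T₂ = 260 K, V₂ = 49.2 L.
W = PΔV = 242×(49.2−35.5) kPa·L = 3320 J.

3320 J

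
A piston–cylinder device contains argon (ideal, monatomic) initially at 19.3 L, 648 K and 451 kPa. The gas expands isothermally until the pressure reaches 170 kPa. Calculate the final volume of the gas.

51.2 L

Isothermal: T stays 648 K; PV = const ⇒ V₂ = 51.2 L, P₂ = 170 kPa.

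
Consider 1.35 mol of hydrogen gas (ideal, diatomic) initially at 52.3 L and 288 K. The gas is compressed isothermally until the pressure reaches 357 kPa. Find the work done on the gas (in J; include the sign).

5670 J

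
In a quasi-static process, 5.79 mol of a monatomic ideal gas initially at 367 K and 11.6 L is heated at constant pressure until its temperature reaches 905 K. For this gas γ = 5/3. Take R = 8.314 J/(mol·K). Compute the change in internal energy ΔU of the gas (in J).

38800 J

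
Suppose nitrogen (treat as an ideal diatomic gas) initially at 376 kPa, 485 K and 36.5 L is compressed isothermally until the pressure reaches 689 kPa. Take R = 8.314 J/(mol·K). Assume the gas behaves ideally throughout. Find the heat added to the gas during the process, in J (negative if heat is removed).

-8310 J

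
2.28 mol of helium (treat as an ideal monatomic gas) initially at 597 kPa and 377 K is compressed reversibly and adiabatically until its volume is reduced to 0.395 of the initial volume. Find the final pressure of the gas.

2810 kPa

V₁ = nRT₁/P₁ = 2.28×8.314×377/597 = 12.0 L.
Adiabatic: TV^(γ−1) = const ⇒ T₂ = 377×(2.53)^0.667 = 700 K; PV^γ = const ⇒ P₂ = 2810 kPa.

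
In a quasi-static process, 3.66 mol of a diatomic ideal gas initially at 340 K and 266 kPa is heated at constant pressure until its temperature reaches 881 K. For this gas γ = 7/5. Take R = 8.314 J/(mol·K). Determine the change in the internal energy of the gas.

41200 J

V₁ = nRT₁/P₁ = 3.66×8.314×340/266 = 38.9 L.
Isobaric: P stays 266 kPa; V/T = const ⇒ T₂ = 881 K, V₂ = 101 L.
For an ideal gas ΔU = nCvΔT with Cv = (5/2)R = 20.8 J/(mol·K).
ΔU = 3.66×20.8×(881−340) = 41200 J.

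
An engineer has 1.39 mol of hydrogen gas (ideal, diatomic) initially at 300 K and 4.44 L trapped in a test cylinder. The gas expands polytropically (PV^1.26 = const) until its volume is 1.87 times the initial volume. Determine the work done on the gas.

P₁ = nRT₁/V₁ = 1.39×8.314×300/4.44 = 781 kPa.
Polytropic n=1.26: T₂ = T₁(V₁/V₂)^(n−1) = 300×(0.535)^0.26 = 255 K; P₂ = P₁(V₁/V₂)^n = 355 kPa.
W = (P₁V₁−P₂V₂)/(n−1) = (781×4.44−355×8.30)/0.26 = 2000 J.
Work done on the gas = −W_by = -2000 J.

-2000 J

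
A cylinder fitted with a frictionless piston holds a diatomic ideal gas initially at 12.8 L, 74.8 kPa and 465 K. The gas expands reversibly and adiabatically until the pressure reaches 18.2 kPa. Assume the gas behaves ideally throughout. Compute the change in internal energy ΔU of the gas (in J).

-795 J

n = P₁V₁/(RT₁) = 74.8×12.8/(8.314×465) = 0.248 mol.
Adiabatic: T₂/T₁ = (P₂/P₁)^((γ−1)/γ) ⇒ T₂ = 465×(0.243)^0.286 = 311 K; V₂ = 35.1 L.
For an ideal gas ΔU = nCvΔT with Cv = (5/2)R = 20.8 J/(mol·K).
ΔU = 0.248×20.8×(311−465) = -795 J.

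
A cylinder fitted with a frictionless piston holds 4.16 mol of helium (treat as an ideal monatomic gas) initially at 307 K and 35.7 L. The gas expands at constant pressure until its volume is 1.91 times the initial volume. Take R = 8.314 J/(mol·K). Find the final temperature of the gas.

586 K

P₁ = nRT₁/V₁ = 4.16×8.314×307/35.7 = 297 kPa.
Isobaric: P stays 297 kPa; V/T = const ⇒ T₂ = 586 K, V₂ = 68.2 L.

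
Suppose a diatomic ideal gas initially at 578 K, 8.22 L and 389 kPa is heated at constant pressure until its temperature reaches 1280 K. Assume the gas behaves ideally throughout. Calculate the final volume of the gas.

18.2 L

Isobaric: P stays 389 kPa; V/T = const ⇒ T₂ = 1280 K, V₂ = 18.2 L.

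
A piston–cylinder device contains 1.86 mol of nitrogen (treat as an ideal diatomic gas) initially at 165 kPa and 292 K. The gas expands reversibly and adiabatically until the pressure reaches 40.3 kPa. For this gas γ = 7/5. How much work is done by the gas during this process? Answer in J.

V₁ = nRT₁/P₁ = 1.86×8.314×292/165 = 27.4 L.
Adiabatic: T₂/T₁ = (P₂/P₁)^((γ−1)/γ) ⇒ T₂ = 292×(0.244)^0.286 = 195 K; V₂ = 74.9 L.
ΔU = nCvΔT = 1.86×20.8×(195−292) = -3740 J.
Q = 0 for an adiabatic process, so W = −ΔU = 3740 J.

3740 J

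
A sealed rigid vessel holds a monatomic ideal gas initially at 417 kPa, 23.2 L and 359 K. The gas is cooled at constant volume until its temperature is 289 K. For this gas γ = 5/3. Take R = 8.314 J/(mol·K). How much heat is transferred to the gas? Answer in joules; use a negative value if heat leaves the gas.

n = P₁V₁/(RT₁) = 417×23.2/(8.314×359) = 3.24 mol.
Isochoric: V stays 23.2 L; P/T = const ⇒ T₂ = 289 K, P₂ = 336 kPa.
W = 0 (no volume change).
ΔU = nCvΔT = 3.24×12.5×(289−359) = -2830 J.
Q = ΔU = -2830 J.

-2830 J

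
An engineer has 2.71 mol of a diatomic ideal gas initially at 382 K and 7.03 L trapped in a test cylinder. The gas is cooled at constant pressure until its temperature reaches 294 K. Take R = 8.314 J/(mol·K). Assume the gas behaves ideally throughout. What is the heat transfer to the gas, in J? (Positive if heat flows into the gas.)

P₁ = nRT₁/V₁ = 2.71×8.314×382/7.03 = 1220 kPa.
Isobaric: P stays 1220 kPa; V/T = const ⇒ T₂ = 294 K, V₂ = 5.41 L.
W = PΔV = 1220×(5.41−7.03) kPa·L = -1980 J.
ΔU = nCvΔT = 2.71×20.8×(294−382) = -4960 J.
Q = ΔU + W = nCpΔT = -6940 J.

-6940 J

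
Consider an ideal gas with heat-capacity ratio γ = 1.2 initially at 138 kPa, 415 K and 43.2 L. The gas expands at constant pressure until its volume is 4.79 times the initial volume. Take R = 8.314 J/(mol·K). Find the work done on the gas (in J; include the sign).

-22600 J

n = P₁V₁/(RT₁) = 138×43.2/(8.314×415) = 1.73 mol.
Isobaric: P stays 138 kPa; V/T = const ⇒ T₂ = 1990 K, V₂ = 207 L.
W = PΔV = 138×(207−43.2) kPa·L = 22600 J.
Work done on the gas = −W_by = -22600 J.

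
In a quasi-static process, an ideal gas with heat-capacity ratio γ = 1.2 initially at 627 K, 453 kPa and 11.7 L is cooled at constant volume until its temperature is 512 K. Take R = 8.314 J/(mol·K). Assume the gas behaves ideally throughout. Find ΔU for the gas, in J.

-4860 J

n = P₁V₁/(RT₁) = 453×11.7/(8.314×627) = 1.02 mol.
Isochoric: V stays 11.7 L; P/T = const ⇒ T₂ = 512 K, P₂ = 370 kPa.
For an ideal gas ΔU = nCvΔT with Cv = R/(γ−1) = 41.6 J/(mol·K).
ΔU = 1.02×41.6×(512−627) = -4860 J.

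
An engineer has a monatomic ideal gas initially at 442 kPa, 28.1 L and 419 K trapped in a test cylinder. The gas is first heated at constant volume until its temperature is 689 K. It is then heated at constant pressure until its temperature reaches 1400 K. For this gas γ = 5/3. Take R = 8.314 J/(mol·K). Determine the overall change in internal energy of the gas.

43600 J

n = P₁V₁/(RT₁) = 442×28.1/(8.314×419) = 3.57 mol.
Step 1 — Isochoric: V stays 28.1 L; P/T = const ⇒ T₂ = 689 K, P₂ = 727 kPa.
W = 0 (no volume change).
ΔU = nCvΔT = 3.57×12.5×(689−419) = 12000 J.
Q = ΔU = 12000 J.
State after step 1: P = 727 kPa, V = 28.1 L, T = 689 K.
Step 2 — Isobaric: P stays 727 kPa; V/T = const ⇒ T₂ = 1400 K, V₂ = 57.1 L.
W = PΔV = 727×(57.1−28.1) kPa·L = 21100 J.
ΔU = nCvΔT = 3.57×12.5×(1400−689) = 31600 J.
Q = ΔU + W = nCpΔT = 52700 J.
Net over both steps: W = 21100 J, Q = 64700 J, ΔU = 43600 J.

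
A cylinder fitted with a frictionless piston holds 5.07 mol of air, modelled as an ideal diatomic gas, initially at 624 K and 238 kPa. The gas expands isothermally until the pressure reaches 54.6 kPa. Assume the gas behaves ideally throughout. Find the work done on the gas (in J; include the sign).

-38700 J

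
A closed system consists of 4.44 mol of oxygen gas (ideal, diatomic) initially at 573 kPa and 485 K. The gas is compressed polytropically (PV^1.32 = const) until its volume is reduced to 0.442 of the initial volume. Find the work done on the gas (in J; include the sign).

16700 J

V₁ = nRT₁/P₁ = 4.44×8.314×485/573 = 31.2 L.
Polytropic n=1.32: T₂ = T₁(V₁/V₂)^(n−1) = 485×(2.26)^0.32 = 630 K; P₂ = P₁(V₁/V₂)^n = 1680 kPa.
W = (P₁V₁−P₂V₂)/(n−1) = (573×31.2−1680×13.8)/0.32 = -16700 J.
Work done on the gas = −W_by = 16700 J.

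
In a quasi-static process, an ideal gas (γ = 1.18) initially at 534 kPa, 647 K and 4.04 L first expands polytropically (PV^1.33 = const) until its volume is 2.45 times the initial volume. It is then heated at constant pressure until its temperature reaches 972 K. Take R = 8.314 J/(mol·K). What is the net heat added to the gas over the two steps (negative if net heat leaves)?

n = P₁V₁/(RT₁) = 534×4.04/(8.314×647) = 0.401 mol.
Step 1 — Polytropic n=1.33: T₂ = T₁(V₁/V₂)^(n−1) = 647×(0.408)^0.33 = 481 K; P₂ = P₁(V₁/V₂)^n = 162 kPa.
W = (P₁V₁−P₂V₂)/(n−1) = (534×4.04−162×9.90)/0.33 = 1670 J.
ΔU = nCvΔT = 0.401×46.2×(481−647) = -3070 J.
Q = ΔU + W = -1390 J.
State after step 1: P = 162 kPa, V = 9.90 L, T = 481 K.
Step 2 — Isobaric: P stays 162 kPa; V/T = const ⇒ T₂ = 972 K, V₂ = 20.0 L.
W = PΔV = 162×(20.0−9.90) kPa·L = 1640 J.
ΔU = nCvΔT = 0.401×46.2×(972−481) = 9090 J.
Q = ΔU + W = nCpΔT = 10700 J.
Net over both steps: W = 3310 J, Q = 9330 J, ΔU = 6020 J.

9330 J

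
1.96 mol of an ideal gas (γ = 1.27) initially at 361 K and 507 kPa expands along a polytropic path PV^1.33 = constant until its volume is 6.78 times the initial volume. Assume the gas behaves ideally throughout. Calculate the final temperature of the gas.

V₁ = nRT₁/P₁ = 1.96×8.314×361/507 = 11.6 L.
Polytropic n=1.33: T₂ = T₁(V₁/V₂)^(n−1) = 361×(0.147)^0.33 = 192 K; P₂ = P₁(V₁/V₂)^n = 39.8 kPa.

192 K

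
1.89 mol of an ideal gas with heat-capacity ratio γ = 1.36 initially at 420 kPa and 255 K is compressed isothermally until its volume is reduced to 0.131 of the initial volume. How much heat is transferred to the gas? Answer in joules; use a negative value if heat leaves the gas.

-8140 J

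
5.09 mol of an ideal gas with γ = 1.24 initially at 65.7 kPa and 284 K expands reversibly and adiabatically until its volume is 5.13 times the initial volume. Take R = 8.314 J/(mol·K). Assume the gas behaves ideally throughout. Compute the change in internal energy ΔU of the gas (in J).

V₁ = nRT₁/P₁ = 5.09×8.314×284/65.7 = 183 L.
Adiabatic: TV^(γ−1) = const ⇒ T₂ = 284×(0.195)^0.240 = 192 K; PV^γ = const ⇒ P₂ = 8.65 kPa.
For an ideal gas ΔU = nCvΔT with Cv = R/(γ−1) = 34.6 J/(mol·K).
ΔU = 5.09×34.6×(192−284) = -16300 J.

-16300 J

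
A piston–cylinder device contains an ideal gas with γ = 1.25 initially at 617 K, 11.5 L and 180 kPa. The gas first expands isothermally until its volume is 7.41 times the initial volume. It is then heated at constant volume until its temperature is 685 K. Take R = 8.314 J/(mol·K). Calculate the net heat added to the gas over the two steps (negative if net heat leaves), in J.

5060 J

n = P₁V₁/(RT₁) = 180×11.5/(8.314×617) = 0.404 mol.
Step 1 — Isothermal: T stays 617 K; PV = const ⇒ V₂ = 85.2 L, P₂ = 24.3 kPa.
ΔU = 0 (ideal gas, T constant).
W = nRT ln(V₂/V₁) = 0.404×8.314×617×ln(7.41) = 4150 J.
Q = ΔU + W = 4150 J.
State after step 1: P = 24.3 kPa, V = 85.2 L, T = 617 K.
Step 2 — Isochoric: V stays 85.2 L; P/T = const ⇒ T₂ = 685 K, P₂ = 27.0 kPa.
W = 0 (no volume change).
ΔU = nCvΔT = 0.404×33.3×(685−617) = 913 J.
Q = ΔU = 913 J.
Net over both steps: W = 4150 J, Q = 5060 J, ΔU = 913 J.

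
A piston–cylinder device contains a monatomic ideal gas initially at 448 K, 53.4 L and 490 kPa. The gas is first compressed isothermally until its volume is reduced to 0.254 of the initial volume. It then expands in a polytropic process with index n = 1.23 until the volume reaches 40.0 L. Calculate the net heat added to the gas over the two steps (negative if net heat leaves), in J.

n = P₁V₁/(RT₁) = 490×53.4/(8.314×448) = 7.03 mol.
Step 1 — Isothermal: T stays 448 K; PV = const ⇒ V₂ = 13.6 L, P₂ = 1930 kPa.
ΔU = 0 (ideal gas, T constant).
W = nRT ln(V₂/V₁) = 7.03×8.314×448×ln(0.254) = -35900 J.
Q = ΔU + W = -35900 J.
State after step 1: P = 1930 kPa, V = 13.6 L, T = 448 K.
Step 2 — Polytropic n=1.23: T₂ = T₁(V₁/V₂)^(n−1) = 448×(0.339)^0.23 = 349 K; P₂ = P₁(V₁/V₂)^n = 510 kPa.
W = (P₁V₁−P₂V₂)/(n−1) = (1930×13.6−510×40.0)/0.23 = 25100 J.
ΔU = nCvΔT = 7.03×12.5×(349−448) = -8640 J.
Q = ΔU + W = 16400 J.
Net over both steps: W = -10800 J, Q = -19400 J, ΔU = -8640 J.

-19400 J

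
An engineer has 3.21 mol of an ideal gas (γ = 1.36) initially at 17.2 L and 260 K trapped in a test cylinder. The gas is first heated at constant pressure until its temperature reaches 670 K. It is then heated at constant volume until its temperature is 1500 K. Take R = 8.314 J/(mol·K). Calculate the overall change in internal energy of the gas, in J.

P₁ = nRT₁/V₁ = 3.21×8.314×260/17.2 = 403 kPa.
Step 1 — Isobaric: P stays 403 kPa; V/T = const ⇒ T₂ = 670 K, V₂ = 44.3 L.
W = PΔV = 403×(44.3−17.2) kPa·L = 10900 J.
ΔU = nCvΔT = 3.21×23.1×(670−260) = 30400 J.
Q = ΔU + W = nCpΔT = 41300 J.
State after step 1: P = 403 kPa, V = 44.3 L, T = 670 K.
Step 2 — Isochoric: V stays 44.3 L; P/T = const ⇒ T₂ = 1500 K, P₂ = 903 kPa.
W = 0 (no volume change).
ΔU = nCvΔT = 3.21×23.1×(1500−670) = 61500 J.
Q = ΔU = 61500 J.
Net over both steps: W = 10900 J, Q = 103000 J, ΔU = 91900 J.

91900 J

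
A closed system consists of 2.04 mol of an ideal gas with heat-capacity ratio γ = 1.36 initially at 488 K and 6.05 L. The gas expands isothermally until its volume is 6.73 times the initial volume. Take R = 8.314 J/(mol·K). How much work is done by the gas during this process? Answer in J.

P₁ = nRT₁/V₁ = 2.04×8.314×488/6.05 = 1370 kPa.
Isothermal: T stays 488 K; PV = const ⇒ V₂ = 40.7 L, P₂ = 203 kPa.
W = nRT ln(V₂/V₁) = 2.04×8.314×488×ln(6.73) = 15800 J.

15800 J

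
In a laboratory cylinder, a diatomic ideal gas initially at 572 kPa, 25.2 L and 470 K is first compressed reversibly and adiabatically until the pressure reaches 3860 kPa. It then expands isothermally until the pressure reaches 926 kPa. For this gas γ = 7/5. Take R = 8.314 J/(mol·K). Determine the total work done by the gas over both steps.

9360 J

n = P₁V₁/(RT₁) = 572×25.2/(8.314×470) = 3.69 mol.
Step 1 — Adiabatic: T₂/T₁ = (P₂/P₁)^((γ−1)/γ) ⇒ T₂ = 470×(6.75)^0.286 = 811 K; V₂ = 6.44 L.
ΔU = nCvΔT = 3.69×20.8×(811−470) = 26100 J.
Q = 0 for an adiabatic process, so W = −ΔU = -26100 J.
State after step 1: P = 3860 kPa, V = 6.44 L, T = 811 K.
Step 2 — Isothermal: T stays 811 K; PV = const ⇒ V₂ = 26.9 L, P₂ = 926 kPa.
ΔU = 0 (ideal gas, T constant).
W = nRT ln(V₂/V₁) = 3.69×8.314×811×ln(4.17) = 35500 J.
Q = ΔU + W = 35500 J.
Net over both steps: W = 9360 J, Q = 35500 J, ΔU = 26100 J.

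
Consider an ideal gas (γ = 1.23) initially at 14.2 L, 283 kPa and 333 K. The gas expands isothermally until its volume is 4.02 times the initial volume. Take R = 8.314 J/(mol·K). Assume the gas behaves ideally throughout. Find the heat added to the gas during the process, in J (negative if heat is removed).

n = P₁V₁/(RT₁) = 283×14.2/(8.314×333) = 1.45 mol.
Isothermal: T stays 333 K; PV = const ⇒ V₂ = 57.1 L, P₂ = 70.4 kPa.
ΔU = 0 (ideal gas, T constant).
W = nRT ln(V₂/V₁) = 1.45×8.314×333×ln(4.02) = 5590 J.
Q = ΔU + W = 5590 J.

5590 J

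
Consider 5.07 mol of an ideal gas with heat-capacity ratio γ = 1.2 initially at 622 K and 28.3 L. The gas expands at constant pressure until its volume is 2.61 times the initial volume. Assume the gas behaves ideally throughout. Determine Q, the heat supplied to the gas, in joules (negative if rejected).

P₁ = nRT₁/V₁ = 5.07×8.314×622/28.3 = 926 kPa.
Isobaric: P stays 926 kPa; V/T = const ⇒ T₂ = 1620 K, V₂ = 73.9 L.
W = PΔV = 926×(73.9−28.3) kPa·L = 42200 J.
ΔU = nCvΔT = 5.07×41.6×(1620−622) = 211000 J.
Q = ΔU + W = nCpΔT = 253000 J.

253000 J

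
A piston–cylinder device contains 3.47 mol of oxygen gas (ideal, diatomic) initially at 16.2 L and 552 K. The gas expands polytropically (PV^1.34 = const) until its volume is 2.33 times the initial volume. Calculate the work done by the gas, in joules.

11700 J

P₁ = nRT₁/V₁ = 3.47×8.314×552/16.2 = 983 kPa.
Polytropic n=1.34: T₂ = T₁(V₁/V₂)^(n−1) = 552×(0.429)^0.34 = 414 K; P₂ = P₁(V₁/V₂)^n = 316 kPa.
W = (P₁V₁−P₂V₂)/(n−1) = (983×16.2−316×37.7)/0.34 = 11700 J.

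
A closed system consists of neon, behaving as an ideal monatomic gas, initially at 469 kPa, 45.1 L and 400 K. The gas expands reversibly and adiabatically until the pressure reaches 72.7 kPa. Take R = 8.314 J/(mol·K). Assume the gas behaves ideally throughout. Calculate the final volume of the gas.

Adiabatic: T₂/T₁ = (P₂/P₁)^((γ−1)/γ) ⇒ T₂ = 400×(0.155)^0.400 = 190 K; V₂ = 138 L.

138 L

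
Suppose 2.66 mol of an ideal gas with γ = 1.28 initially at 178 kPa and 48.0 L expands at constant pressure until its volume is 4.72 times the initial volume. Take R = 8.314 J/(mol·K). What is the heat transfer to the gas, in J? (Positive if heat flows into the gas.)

T₁ = P₁V₁/(nR) = 178×48.0/(2.66×8.314) = 386 K.
Isobaric: P stays 178 kPa; V/T = const ⇒ T₂ = 1820 K, V₂ = 227 L.
W = PΔV = 178×(227−48.0) kPa·L = 31800 J.
ΔU = nCvΔT = 2.66×29.7×(1820−386) = 114000 J.
Q = ΔU + W = nCpΔT = 145000 J.

145000 J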